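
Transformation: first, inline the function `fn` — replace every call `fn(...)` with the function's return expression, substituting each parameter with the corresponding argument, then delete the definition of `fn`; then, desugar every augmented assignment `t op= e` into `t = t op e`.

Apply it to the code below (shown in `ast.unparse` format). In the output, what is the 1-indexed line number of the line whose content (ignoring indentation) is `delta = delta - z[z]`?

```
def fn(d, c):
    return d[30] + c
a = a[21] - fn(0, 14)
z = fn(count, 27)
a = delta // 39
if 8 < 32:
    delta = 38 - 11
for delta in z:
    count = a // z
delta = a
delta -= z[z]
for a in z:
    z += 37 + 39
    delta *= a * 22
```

Transformed code:
a = a[21] - (0[30] + 14)
z = count[30] + 27
a = delta // 39
if 8 < 32:
    delta = 38 - 11
for delta in z:
    count = a // z
delta = a
delta = delta - z[z]
for a in z:
    z = z + (37 + 39)
    delta = delta * (a * 22)

9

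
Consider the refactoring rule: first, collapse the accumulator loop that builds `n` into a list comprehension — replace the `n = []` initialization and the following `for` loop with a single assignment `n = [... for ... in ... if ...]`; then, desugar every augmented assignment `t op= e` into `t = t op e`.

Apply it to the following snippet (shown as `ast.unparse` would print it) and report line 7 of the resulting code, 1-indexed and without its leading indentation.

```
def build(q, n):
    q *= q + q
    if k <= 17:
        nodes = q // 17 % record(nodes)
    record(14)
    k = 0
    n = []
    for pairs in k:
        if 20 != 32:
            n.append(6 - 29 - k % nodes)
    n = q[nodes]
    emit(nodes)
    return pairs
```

Transformed code:
def build(q, n):
    q = q * (q + q)
    if k <= 17:
        nodes = q // 17 % record(nodes)
    record(14)
    k = 0
    n = [6 - 29 - k % nodes for pairs in k if 20 != 32]
    n = q[nodes]
    emit(nodes)
    return pairs

n = [6 - 29 - k % nodes for pairs in k if 20 != 32]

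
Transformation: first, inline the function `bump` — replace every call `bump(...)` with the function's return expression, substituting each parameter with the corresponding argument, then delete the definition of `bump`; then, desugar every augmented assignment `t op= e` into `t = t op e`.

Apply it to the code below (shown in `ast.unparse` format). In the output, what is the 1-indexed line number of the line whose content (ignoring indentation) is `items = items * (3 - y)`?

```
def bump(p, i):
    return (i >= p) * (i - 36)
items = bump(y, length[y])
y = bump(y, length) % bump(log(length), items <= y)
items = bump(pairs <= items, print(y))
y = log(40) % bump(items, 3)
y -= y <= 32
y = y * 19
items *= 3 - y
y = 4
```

Transformed code:
items = (length[y] >= y) * (length[y] - 36)
y = (length >= y) * (length - 36) % (((items <= y) >= log(length)) * ((items <= y) - 36))
items = (print(y) >= (pairs <= items)) * (print(y) - 36)
y = log(40) % ((3 >= items) * (3 - 36))
y = y - (y <= 32)
y = y * 19
items = items * (3 - y)
y = 4

7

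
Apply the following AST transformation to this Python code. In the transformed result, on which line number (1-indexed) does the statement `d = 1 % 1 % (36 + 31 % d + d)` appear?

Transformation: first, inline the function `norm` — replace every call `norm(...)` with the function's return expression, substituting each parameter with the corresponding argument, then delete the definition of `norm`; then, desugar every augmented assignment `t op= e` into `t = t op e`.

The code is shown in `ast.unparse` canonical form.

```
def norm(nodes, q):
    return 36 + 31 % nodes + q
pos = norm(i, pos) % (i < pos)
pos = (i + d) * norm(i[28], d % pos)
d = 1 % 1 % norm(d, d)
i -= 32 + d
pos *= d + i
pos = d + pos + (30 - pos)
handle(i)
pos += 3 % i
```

Transformed code:
pos = (36 + 31 % i + pos) % (i < pos)
pos = (i + d) * (36 + 31 % i[28] + d % pos)
d = 1 % 1 % (36 + 31 % d + d)
i = i - (32 + d)
pos = pos * (d + i)
pos = d + pos + (30 - pos)
handle(i)
pos = pos + 3 % i

3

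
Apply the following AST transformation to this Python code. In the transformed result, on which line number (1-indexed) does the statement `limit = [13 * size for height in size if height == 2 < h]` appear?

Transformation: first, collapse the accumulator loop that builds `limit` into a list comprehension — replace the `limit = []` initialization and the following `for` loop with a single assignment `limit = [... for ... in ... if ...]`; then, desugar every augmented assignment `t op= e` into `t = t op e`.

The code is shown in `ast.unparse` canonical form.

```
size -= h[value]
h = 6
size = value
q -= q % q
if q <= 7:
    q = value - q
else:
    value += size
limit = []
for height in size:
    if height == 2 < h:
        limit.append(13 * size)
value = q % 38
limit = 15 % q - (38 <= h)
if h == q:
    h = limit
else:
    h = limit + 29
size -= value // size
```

9

Transformed code:
size = size - h[value]
h = 6
size = value
q = q - q % q
if q <= 7:
    q = value - q
else:
    value = value + size
limit = [13 * size for height in size if height == 2 < h]
value = q % 38
limit = 15 % q - (38 <= h)
if h == q:
    h = limit
else:
    h = limit + 29
size = size - value // size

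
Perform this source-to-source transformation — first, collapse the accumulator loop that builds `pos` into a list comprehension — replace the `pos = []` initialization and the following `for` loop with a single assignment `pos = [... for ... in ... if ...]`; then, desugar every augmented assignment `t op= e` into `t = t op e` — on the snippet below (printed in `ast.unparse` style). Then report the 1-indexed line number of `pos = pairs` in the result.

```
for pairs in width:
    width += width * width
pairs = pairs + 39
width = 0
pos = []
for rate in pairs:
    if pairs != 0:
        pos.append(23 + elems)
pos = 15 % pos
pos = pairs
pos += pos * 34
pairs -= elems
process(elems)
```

7

Transformed code:
for pairs in width:
    width = width + width * width
pairs = pairs + 39
width = 0
pos = [23 + elems for rate in pairs if pairs != 0]
pos = 15 % pos
pos = pairs
pos = pos + pos * 34
pairs = pairs - elems
process(elems)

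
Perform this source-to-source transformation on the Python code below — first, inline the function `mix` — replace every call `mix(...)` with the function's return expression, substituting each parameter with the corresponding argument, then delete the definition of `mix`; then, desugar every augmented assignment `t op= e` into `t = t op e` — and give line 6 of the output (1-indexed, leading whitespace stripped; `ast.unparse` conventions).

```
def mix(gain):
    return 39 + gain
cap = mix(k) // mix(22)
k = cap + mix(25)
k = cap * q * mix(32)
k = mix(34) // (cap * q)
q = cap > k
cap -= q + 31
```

Transformed code:
cap = (39 + k) // (39 + 22)
k = cap + (39 + 25)
k = cap * q * (39 + 32)
k = (39 + 34) // (cap * q)
q = cap > k
cap = cap - (q + 31)

cap = cap - (q + 31)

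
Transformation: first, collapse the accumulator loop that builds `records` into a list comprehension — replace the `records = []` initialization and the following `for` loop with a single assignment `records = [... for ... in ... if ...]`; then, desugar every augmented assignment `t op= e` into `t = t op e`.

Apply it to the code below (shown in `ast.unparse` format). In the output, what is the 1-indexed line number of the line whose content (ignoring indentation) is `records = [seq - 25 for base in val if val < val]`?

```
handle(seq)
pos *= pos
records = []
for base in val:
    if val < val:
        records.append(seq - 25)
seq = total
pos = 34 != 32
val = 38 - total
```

Transformed code:
handle(seq)
pos = pos * pos
records = [seq - 25 for base in val if val < val]
seq = total
pos = 34 != 32
val = 38 - total

3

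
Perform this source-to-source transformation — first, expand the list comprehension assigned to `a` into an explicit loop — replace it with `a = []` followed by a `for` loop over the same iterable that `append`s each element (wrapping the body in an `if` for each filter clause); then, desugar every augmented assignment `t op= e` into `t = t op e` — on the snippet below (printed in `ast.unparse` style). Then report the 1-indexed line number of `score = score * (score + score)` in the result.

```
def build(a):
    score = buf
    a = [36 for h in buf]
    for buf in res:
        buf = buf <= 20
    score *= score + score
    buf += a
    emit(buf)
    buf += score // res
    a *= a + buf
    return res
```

Transformed code:
def build(a):
    score = buf
    a = []
    for h in buf:
        a.append(36)
    for buf in res:
        buf = buf <= 20
    score = score * (score + score)
    buf = buf + a
    emit(buf)
    buf = buf + score // res
    a = a * (a + buf)
    return res

8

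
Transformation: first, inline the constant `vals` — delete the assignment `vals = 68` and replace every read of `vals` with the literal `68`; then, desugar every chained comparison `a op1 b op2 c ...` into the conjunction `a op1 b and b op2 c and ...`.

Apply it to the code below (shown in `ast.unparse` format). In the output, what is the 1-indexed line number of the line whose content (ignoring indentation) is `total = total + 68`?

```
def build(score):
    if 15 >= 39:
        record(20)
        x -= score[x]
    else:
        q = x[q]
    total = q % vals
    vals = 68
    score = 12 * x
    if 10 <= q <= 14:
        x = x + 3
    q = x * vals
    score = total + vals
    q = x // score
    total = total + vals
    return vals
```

Transformed code:
def build(score):
    if 15 >= 39:
        record(20)
        x -= score[x]
    else:
        q = x[q]
    total = q % 68
    score = 12 * x
    if 10 <= q and q <= 14:
        x = x + 3
    q = x * 68
    score = total + 68
    q = x // score
    total = total + 68
    return 68

14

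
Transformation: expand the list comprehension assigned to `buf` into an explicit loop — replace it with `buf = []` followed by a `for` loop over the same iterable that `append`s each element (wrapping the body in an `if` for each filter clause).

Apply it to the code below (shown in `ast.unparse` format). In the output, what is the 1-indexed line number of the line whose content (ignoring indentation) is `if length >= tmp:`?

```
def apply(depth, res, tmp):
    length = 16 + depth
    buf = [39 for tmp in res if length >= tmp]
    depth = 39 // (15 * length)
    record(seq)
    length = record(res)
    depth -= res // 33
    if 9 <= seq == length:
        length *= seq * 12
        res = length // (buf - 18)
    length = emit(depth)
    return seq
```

Transformed code:
def apply(depth, res, tmp):
    length = 16 + depth
    buf = []
    for tmp in res:
        if length >= tmp:
            buf.append(39)
    depth = 39 // (15 * length)
    record(seq)
    length = record(res)
    depth -= res // 33
    if 9 <= seq == length:
        length *= seq * 12
        res = length // (buf - 18)
    length = emit(depth)
    return seq

5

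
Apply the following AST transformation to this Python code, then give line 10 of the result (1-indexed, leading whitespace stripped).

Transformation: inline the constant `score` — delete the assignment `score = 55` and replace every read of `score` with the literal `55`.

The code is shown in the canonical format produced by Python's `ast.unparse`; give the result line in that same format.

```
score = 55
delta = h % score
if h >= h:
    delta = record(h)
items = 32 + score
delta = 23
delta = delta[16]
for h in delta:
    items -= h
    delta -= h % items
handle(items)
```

Transformed code:
delta = h % 55
if h >= h:
    delta = record(h)
items = 32 + 55
delta = 23
delta = delta[16]
for h in delta:
    items -= h
    delta -= h % items
handle(items)

handle(items)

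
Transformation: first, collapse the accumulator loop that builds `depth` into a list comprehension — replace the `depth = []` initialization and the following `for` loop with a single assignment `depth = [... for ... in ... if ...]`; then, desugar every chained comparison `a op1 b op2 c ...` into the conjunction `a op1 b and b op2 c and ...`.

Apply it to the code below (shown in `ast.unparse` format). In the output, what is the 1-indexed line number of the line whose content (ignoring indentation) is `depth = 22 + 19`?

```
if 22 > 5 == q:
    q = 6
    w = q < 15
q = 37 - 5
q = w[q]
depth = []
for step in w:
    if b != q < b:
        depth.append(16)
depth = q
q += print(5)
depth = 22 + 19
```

Transformed code:
if 22 > 5 and 5 == q:
    q = 6
    w = q < 15
q = 37 - 5
q = w[q]
depth = [16 for step in w if b != q and q < b]
depth = q
q += print(5)
depth = 22 + 19

9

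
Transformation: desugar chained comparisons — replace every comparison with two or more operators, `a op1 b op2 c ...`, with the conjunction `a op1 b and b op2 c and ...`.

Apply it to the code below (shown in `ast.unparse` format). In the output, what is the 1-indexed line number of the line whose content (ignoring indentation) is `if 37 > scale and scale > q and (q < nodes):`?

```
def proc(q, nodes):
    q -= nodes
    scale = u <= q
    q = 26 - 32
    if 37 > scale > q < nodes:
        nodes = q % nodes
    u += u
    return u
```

Transformed code:
def proc(q, nodes):
    q -= nodes
    scale = u <= q
    q = 26 - 32
    if 37 > scale and scale > q and (q < nodes):
        nodes = q % nodes
    u += u
    return u

5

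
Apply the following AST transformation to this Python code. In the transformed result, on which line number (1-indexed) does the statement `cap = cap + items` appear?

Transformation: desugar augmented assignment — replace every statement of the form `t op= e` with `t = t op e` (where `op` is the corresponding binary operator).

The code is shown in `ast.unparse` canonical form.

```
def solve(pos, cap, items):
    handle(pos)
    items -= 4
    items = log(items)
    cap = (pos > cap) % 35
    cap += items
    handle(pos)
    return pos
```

6

Transformed code:
def solve(pos, cap, items):
    handle(pos)
    items = items - 4
    items = log(items)
    cap = (pos > cap) % 35
    cap = cap + items
    handle(pos)
    return pos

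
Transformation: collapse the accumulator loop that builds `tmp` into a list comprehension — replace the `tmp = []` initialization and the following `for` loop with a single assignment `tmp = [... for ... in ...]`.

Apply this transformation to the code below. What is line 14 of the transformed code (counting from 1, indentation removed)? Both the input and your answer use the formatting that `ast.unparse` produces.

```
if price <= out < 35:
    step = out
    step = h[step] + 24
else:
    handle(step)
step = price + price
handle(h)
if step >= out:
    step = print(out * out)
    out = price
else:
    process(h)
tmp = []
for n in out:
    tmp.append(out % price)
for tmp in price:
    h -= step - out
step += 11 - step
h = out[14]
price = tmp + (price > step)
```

for tmp in price:

Transformed code:
if price <= out < 35:
    step = out
    step = h[step] + 24
else:
    handle(step)
step = price + price
handle(h)
if step >= out:
    step = print(out * out)
    out = price
else:
    process(h)
tmp = [out % price for n in out]
for tmp in price:
    h -= step - out
step += 11 - step
h = out[14]
price = tmp + (price > step)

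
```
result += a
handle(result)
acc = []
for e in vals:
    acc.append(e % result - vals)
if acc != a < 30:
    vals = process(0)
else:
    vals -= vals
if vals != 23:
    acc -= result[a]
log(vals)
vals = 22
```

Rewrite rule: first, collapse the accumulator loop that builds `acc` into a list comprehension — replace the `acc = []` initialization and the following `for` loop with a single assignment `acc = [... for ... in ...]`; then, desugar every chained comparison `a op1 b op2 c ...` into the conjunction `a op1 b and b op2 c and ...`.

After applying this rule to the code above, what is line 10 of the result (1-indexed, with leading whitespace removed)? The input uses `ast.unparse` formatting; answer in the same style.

Transformed code:
result += a
handle(result)
acc = [e % result - vals for e in vals]
if acc != a and a < 30:
    vals = process(0)
else:
    vals -= vals
if vals != 23:
    acc -= result[a]
log(vals)
vals = 22

log(vals)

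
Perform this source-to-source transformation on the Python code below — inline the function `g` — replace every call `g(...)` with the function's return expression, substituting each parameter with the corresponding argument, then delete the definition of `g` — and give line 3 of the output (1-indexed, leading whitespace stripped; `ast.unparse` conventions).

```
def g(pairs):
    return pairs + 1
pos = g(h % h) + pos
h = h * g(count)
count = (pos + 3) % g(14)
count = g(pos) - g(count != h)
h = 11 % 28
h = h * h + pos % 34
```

count = (pos + 3) % (14 + 1)

Transformed code:
pos = h % h + 1 + pos
h = h * (count + 1)
count = (pos + 3) % (14 + 1)
count = pos + 1 - ((count != h) + 1)
h = 11 % 28
h = h * h + pos % 34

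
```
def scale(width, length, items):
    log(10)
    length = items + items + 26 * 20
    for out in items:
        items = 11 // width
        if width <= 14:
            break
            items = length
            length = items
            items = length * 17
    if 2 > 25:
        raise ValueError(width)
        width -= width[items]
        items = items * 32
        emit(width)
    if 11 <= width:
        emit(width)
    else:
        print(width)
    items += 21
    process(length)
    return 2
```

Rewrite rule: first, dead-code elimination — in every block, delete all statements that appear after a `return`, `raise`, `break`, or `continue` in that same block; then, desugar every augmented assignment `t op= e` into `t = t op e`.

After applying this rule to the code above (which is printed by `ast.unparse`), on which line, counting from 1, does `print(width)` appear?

Transformed code:
def scale(width, length, items):
    log(10)
    length = items + items + 26 * 20
    for out in items:
        items = 11 // width
        if width <= 14:
            break
    if 2 > 25:
        raise ValueError(width)
    if 11 <= width:
        emit(width)
    else:
        print(width)
    items = items + 21
    process(length)
    return 2

13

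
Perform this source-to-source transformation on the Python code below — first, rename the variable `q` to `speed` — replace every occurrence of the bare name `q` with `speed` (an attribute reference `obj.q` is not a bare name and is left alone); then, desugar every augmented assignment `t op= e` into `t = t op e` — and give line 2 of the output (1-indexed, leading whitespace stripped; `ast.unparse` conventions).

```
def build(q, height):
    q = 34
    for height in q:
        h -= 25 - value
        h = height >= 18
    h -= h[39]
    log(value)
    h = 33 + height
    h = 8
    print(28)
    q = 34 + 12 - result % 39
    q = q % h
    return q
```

speed = 34

Transformed code:
def build(speed, height):
    speed = 34
    for height in speed:
        h = h - (25 - value)
        h = height >= 18
    h = h - h[39]
    log(value)
    h = 33 + height
    h = 8
    print(28)
    speed = 34 + 12 - result % 39
    speed = speed % h
    return speed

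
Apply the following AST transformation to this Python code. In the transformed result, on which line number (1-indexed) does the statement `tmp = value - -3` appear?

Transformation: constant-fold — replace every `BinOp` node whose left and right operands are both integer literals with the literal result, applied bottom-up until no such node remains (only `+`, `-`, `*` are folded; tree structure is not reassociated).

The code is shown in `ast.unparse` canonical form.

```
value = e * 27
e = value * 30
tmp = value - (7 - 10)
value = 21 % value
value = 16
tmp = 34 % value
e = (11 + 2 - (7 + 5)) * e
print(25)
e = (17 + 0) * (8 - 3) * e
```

3

Transformed code:
value = e * 27
e = value * 30
tmp = value - -3
value = 21 % value
value = 16
tmp = 34 % value
e = 1 * e
print(25)
e = 85 * e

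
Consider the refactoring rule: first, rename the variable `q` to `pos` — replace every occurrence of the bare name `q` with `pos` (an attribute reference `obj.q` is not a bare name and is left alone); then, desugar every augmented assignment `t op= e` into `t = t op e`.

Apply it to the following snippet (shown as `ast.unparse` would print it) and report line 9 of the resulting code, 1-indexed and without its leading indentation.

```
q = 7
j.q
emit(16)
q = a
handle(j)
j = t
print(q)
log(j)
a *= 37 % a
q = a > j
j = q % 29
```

Transformed code:
pos = 7
j.q
emit(16)
pos = a
handle(j)
j = t
print(pos)
log(j)
a = a * (37 % a)
pos = a > j
j = pos % 29

a = a * (37 % a)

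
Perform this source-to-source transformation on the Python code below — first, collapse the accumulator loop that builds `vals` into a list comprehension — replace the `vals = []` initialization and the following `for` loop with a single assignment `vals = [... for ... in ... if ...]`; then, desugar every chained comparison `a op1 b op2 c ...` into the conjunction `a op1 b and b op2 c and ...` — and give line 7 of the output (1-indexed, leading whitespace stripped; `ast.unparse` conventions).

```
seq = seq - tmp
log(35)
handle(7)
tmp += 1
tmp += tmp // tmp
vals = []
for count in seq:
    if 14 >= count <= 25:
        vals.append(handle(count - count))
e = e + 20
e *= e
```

Transformed code:
seq = seq - tmp
log(35)
handle(7)
tmp += 1
tmp += tmp // tmp
vals = [handle(count - count) for count in seq if 14 >= count and count <= 25]
e = e + 20
e *= e

e = e + 20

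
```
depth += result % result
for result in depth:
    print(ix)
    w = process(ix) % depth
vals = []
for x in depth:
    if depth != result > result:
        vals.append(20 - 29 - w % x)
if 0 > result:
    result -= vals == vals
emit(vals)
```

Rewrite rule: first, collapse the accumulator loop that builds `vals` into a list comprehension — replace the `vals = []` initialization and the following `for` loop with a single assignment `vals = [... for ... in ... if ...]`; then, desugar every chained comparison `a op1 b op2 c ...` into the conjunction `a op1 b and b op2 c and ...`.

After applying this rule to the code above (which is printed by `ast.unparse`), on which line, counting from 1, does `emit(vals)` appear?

8

Transformed code:
depth += result % result
for result in depth:
    print(ix)
    w = process(ix) % depth
vals = [20 - 29 - w % x for x in depth if depth != result and result > result]
if 0 > result:
    result -= vals == vals
emit(vals)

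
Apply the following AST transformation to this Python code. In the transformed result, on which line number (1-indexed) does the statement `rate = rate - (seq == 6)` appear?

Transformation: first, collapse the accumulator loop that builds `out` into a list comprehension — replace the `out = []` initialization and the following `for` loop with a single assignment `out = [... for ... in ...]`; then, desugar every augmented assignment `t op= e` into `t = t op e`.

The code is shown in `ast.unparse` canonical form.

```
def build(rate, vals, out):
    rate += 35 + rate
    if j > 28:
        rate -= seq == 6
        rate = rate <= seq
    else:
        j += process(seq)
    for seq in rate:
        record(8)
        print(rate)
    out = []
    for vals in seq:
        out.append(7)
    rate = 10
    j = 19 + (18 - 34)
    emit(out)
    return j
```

Transformed code:
def build(rate, vals, out):
    rate = rate + (35 + rate)
    if j > 28:
        rate = rate - (seq == 6)
        rate = rate <= seq
    else:
        j = j + process(seq)
    for seq in rate:
        record(8)
        print(rate)
    out = [7 for vals in seq]
    rate = 10
    j = 19 + (18 - 34)
    emit(out)
    return j

4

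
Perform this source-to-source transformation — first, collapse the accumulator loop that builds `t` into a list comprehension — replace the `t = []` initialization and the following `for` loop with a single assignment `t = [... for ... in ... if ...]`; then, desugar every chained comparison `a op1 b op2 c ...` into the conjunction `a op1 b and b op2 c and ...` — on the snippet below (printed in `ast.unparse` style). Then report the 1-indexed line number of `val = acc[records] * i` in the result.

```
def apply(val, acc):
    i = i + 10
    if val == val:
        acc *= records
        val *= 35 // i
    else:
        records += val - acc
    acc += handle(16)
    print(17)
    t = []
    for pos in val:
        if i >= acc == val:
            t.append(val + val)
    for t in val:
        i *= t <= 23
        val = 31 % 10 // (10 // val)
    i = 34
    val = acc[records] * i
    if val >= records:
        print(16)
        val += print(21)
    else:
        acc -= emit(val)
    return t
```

Transformed code:
def apply(val, acc):
    i = i + 10
    if val == val:
        acc *= records
        val *= 35 // i
    else:
        records += val - acc
    acc += handle(16)
    print(17)
    t = [val + val for pos in val if i >= acc and acc == val]
    for t in val:
        i *= t <= 23
        val = 31 % 10 // (10 // val)
    i = 34
    val = acc[records] * i
    if val >= records:
        print(16)
        val += print(21)
    else:
        acc -= emit(val)
    return t

15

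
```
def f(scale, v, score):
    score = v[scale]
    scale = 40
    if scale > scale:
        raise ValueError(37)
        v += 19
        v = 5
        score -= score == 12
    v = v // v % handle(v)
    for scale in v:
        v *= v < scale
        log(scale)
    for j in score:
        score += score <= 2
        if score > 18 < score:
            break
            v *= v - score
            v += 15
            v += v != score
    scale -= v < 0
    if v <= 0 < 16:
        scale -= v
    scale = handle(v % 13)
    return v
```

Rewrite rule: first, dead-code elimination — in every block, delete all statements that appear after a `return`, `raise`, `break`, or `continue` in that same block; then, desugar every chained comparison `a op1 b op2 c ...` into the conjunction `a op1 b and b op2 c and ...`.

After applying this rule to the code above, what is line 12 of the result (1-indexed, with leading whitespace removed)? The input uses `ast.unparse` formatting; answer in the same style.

Transformed code:
def f(scale, v, score):
    score = v[scale]
    scale = 40
    if scale > scale:
        raise ValueError(37)
    v = v // v % handle(v)
    for scale in v:
        v *= v < scale
        log(scale)
    for j in score:
        score += score <= 2
        if score > 18 and 18 < score:
            break
    scale -= v < 0
    if v <= 0 and 0 < 16:
        scale -= v
    scale = handle(v % 13)
    return v

if score > 18 and 18 < score:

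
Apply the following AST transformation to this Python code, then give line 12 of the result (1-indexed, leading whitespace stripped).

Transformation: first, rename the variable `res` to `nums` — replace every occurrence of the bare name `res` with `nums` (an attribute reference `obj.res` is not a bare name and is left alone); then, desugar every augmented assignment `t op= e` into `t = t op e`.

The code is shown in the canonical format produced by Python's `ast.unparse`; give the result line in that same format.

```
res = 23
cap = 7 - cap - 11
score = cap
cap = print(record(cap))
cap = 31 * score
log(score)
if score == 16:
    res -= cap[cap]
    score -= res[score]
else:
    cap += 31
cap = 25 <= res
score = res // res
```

cap = 25 <= nums

Transformed code:
nums = 23
cap = 7 - cap - 11
score = cap
cap = print(record(cap))
cap = 31 * score
log(score)
if score == 16:
    nums = nums - cap[cap]
    score = score - nums[score]
else:
    cap = cap + 31
cap = 25 <= nums
score = nums // nums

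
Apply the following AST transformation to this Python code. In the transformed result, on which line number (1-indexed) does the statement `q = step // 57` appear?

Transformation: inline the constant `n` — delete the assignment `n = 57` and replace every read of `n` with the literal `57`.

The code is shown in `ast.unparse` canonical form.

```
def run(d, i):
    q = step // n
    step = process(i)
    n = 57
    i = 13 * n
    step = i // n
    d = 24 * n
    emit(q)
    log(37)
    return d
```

Transformed code:
def run(d, i):
    q = step // 57
    step = process(i)
    i = 13 * 57
    step = i // 57
    d = 24 * 57
    emit(q)
    log(37)
    return d

2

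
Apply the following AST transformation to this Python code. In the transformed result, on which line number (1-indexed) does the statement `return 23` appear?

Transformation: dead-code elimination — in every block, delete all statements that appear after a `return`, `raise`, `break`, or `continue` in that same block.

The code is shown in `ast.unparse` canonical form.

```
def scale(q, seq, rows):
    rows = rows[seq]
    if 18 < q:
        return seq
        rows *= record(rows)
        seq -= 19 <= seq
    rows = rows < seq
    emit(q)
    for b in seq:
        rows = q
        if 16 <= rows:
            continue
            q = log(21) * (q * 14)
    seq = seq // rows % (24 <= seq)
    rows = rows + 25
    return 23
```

13

Transformed code:
def scale(q, seq, rows):
    rows = rows[seq]
    if 18 < q:
        return seq
    rows = rows < seq
    emit(q)
    for b in seq:
        rows = q
        if 16 <= rows:
            continue
    seq = seq // rows % (24 <= seq)
    rows = rows + 25
    return 23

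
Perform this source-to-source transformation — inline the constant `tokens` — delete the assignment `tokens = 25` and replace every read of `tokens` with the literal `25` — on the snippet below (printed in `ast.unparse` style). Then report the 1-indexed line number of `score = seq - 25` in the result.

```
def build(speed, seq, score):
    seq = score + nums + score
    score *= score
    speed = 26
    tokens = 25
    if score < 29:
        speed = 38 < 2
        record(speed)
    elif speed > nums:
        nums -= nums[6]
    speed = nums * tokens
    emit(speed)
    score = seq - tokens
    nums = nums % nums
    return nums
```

12

Transformed code:
def build(speed, seq, score):
    seq = score + nums + score
    score *= score
    speed = 26
    if score < 29:
        speed = 38 < 2
        record(speed)
    elif speed > nums:
        nums -= nums[6]
    speed = nums * 25
    emit(speed)
    score = seq - 25
    nums = nums % nums
    return nums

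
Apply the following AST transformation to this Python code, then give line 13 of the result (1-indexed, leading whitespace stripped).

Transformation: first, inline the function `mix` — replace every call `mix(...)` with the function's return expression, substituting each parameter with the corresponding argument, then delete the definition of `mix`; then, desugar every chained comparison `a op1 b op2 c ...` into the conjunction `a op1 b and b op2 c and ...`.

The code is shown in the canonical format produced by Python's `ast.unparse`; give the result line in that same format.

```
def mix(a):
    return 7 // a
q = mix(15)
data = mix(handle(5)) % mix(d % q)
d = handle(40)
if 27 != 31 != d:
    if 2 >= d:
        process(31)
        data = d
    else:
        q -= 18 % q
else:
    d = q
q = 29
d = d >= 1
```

Transformed code:
q = 7 // 15
data = 7 // handle(5) % (7 // (d % q))
d = handle(40)
if 27 != 31 and 31 != d:
    if 2 >= d:
        process(31)
        data = d
    else:
        q -= 18 % q
else:
    d = q
q = 29
d = d >= 1

d = d >= 1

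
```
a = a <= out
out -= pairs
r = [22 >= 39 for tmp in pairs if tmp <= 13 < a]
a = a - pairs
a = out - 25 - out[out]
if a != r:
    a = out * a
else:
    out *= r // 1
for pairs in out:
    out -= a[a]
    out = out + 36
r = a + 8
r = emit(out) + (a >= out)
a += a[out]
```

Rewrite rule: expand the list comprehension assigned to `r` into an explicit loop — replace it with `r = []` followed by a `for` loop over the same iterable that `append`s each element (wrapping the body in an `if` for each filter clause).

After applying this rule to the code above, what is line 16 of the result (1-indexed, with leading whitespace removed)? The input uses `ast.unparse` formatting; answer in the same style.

r = a + 8

Transformed code:
a = a <= out
out -= pairs
r = []
for tmp in pairs:
    if tmp <= 13 < a:
        r.append(22 >= 39)
a = a - pairs
a = out - 25 - out[out]
if a != r:
    a = out * a
else:
    out *= r // 1
for pairs in out:
    out -= a[a]
    out = out + 36
r = a + 8
r = emit(out) + (a >= out)
a += a[out]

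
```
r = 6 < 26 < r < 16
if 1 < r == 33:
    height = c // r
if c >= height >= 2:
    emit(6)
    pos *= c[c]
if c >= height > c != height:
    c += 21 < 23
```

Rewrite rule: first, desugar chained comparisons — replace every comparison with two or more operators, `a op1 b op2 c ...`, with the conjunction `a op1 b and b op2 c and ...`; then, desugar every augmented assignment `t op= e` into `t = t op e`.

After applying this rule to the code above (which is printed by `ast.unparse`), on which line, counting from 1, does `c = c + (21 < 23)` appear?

Transformed code:
r = 6 < 26 and 26 < r and (r < 16)
if 1 < r and r == 33:
    height = c // r
if c >= height and height >= 2:
    emit(6)
    pos = pos * c[c]
if c >= height and height > c and (c != height):
    c = c + (21 < 23)

8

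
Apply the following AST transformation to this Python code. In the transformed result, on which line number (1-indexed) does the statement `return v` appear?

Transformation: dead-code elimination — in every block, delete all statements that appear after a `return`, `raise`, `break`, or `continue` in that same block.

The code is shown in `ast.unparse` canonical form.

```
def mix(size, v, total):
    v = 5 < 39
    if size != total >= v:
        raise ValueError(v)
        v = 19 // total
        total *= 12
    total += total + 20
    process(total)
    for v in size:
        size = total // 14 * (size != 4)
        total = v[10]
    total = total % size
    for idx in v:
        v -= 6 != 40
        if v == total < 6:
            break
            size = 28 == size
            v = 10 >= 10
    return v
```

Transformed code:
def mix(size, v, total):
    v = 5 < 39
    if size != total >= v:
        raise ValueError(v)
    total += total + 20
    process(total)
    for v in size:
        size = total // 14 * (size != 4)
        total = v[10]
    total = total % size
    for idx in v:
        v -= 6 != 40
        if v == total < 6:
            break
    return v

15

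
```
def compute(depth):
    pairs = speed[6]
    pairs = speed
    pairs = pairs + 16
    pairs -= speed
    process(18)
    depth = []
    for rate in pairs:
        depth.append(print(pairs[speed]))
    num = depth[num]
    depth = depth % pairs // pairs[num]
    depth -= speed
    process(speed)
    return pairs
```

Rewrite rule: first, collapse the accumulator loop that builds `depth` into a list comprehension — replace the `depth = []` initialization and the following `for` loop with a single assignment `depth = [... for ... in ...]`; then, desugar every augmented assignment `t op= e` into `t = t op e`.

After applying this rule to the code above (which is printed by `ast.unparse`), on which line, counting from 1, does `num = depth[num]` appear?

Transformed code:
def compute(depth):
    pairs = speed[6]
    pairs = speed
    pairs = pairs + 16
    pairs = pairs - speed
    process(18)
    depth = [print(pairs[speed]) for rate in pairs]
    num = depth[num]
    depth = depth % pairs // pairs[num]
    depth = depth - speed
    process(speed)
    return pairs

8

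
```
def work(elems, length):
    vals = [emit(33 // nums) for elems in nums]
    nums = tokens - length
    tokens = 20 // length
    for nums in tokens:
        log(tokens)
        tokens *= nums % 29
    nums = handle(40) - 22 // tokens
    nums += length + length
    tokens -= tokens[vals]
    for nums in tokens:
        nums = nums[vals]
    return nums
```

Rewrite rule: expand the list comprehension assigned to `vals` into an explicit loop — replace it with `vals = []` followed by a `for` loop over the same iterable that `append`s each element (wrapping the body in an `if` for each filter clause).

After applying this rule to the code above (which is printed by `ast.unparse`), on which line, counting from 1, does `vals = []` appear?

2

Transformed code:
def work(elems, length):
    vals = []
    for elems in nums:
        vals.append(emit(33 // nums))
    nums = tokens - length
    tokens = 20 // length
    for nums in tokens:
        log(tokens)
        tokens *= nums % 29
    nums = handle(40) - 22 // tokens
    nums += length + length
    tokens -= tokens[vals]
    for nums in tokens:
        nums = nums[vals]
    return nums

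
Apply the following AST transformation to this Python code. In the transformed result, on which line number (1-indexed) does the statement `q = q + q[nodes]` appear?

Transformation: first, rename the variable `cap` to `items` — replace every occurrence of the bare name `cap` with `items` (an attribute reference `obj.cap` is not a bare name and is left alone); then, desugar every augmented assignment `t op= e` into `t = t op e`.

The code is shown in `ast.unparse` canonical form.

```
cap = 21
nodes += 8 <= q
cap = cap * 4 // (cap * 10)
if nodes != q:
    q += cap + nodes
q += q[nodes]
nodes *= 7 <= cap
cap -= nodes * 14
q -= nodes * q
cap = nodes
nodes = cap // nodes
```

Transformed code:
items = 21
nodes = nodes + (8 <= q)
items = items * 4 // (items * 10)
if nodes != q:
    q = q + (items + nodes)
q = q + q[nodes]
nodes = nodes * (7 <= items)
items = items - nodes * 14
q = q - nodes * q
items = nodes
nodes = items // nodes

6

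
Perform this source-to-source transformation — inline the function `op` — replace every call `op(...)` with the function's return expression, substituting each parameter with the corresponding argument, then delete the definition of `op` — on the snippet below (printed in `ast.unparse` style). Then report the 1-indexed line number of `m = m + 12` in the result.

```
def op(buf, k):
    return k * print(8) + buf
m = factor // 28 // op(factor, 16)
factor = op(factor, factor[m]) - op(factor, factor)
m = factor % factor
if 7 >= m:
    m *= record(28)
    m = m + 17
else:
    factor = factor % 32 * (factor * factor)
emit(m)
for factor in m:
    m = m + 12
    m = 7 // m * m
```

11

Transformed code:
m = factor // 28 // (16 * print(8) + factor)
factor = factor[m] * print(8) + factor - (factor * print(8) + factor)
m = factor % factor
if 7 >= m:
    m *= record(28)
    m = m + 17
else:
    factor = factor % 32 * (factor * factor)
emit(m)
for factor in m:
    m = m + 12
    m = 7 // m * m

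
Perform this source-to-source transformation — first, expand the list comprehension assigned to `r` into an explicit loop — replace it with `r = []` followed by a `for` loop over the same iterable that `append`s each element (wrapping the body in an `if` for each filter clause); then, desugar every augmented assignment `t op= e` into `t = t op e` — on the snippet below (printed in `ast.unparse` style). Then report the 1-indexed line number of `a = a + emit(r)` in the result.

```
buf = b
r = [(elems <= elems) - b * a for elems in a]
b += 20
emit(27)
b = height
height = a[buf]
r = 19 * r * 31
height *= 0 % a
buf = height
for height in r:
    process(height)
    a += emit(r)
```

Transformed code:
buf = b
r = []
for elems in a:
    r.append((elems <= elems) - b * a)
b = b + 20
emit(27)
b = height
height = a[buf]
r = 19 * r * 31
height = height * (0 % a)
buf = height
for height in r:
    process(height)
    a = a + emit(r)

14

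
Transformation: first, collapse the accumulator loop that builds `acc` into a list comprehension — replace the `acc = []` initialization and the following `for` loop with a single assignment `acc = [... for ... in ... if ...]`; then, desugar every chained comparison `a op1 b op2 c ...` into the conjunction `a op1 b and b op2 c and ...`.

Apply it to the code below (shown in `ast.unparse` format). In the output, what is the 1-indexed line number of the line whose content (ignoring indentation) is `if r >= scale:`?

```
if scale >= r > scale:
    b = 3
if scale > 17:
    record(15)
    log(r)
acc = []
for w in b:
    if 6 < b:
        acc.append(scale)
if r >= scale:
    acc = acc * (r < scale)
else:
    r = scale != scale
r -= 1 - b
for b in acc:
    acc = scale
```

7

Transformed code:
if scale >= r and r > scale:
    b = 3
if scale > 17:
    record(15)
    log(r)
acc = [scale for w in b if 6 < b]
if r >= scale:
    acc = acc * (r < scale)
else:
    r = scale != scale
r -= 1 - b
for b in acc:
    acc = scale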